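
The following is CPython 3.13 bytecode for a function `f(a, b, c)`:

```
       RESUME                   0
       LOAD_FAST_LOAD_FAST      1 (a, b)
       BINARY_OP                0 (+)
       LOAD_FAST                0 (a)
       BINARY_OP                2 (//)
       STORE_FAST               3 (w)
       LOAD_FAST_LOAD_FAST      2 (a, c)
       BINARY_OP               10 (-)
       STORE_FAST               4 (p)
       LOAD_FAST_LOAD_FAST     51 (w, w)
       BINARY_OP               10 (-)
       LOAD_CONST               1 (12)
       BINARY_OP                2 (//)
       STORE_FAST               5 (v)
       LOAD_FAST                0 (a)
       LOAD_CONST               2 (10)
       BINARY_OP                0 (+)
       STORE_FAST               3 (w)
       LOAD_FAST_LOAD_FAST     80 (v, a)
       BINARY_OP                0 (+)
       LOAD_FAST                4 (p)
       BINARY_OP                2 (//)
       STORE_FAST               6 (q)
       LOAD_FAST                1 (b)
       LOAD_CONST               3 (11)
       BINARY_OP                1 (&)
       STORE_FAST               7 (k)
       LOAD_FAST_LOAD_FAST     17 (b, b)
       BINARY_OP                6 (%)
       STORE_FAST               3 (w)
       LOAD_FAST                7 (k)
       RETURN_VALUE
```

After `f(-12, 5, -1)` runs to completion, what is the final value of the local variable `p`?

LOAD_FAST_LOAD_FAST a,b → push -12,5. Stack: [-12, 5]
BINARY_OP + → -12 + 5 = -7. Stack: [-7]
LOAD_FAST a → push -12. Stack: [-7, -12]
BINARY_OP // → -7 // -12 = 0. Stack: [0]
STORE_FAST w → w=0. Stack: []
LOAD_FAST_LOAD_FAST a,c → push -12,-1. Stack: [-12, -1]
BINARY_OP - → -12 - -1 = -11. Stack: [-11]
STORE_FAST p → p=-11. Stack: []
LOAD_FAST_LOAD_FAST w,w → push 0,0. Stack: [0, 0]
BINARY_OP - → 0 - 0 = 0. Stack: [0]
LOAD_CONST → push 12. Stack: [0, 12]
BINARY_OP // → 0 // 12 = 0. Stack: [0]
STORE_FAST v → v=0. Stack: []
LOAD_FAST a → push -12. Stack: [-12]
LOAD_CONST → push 10. Stack: [-12, 10]
BINARY_OP + → -12 + 10 = -2. Stack: [-2]
STORE_FAST w → w=-2. Stack: []
LOAD_FAST_LOAD_FAST v,a → push 0,-12. Stack: [0, -12]
BINARY_OP + → 0 + -12 = -12. Stack: [-12]
LOAD_FAST p → push -11. Stack: [-12, -11]
BINARY_OP // → -12 // -11 = 1. Stack: [1]
STORE_FAST q → q=1. Stack: []
LOAD_FAST b → push 5. Stack: [5]
LOAD_CONST → push 11. Stack: [5, 11]
BINARY_OP & → 5 & 11 = 1. Stack: [1]
STORE_FAST k → k=1. Stack: []
LOAD_FAST_LOAD_FAST b,b → push 5,5. Stack: [5, 5]
BINARY_OP % → 5 % 5 = 0. Stack: [0]
STORE_FAST w → w=0. Stack: []
LOAD_FAST k → push 1. Stack: [1]
RETURN_VALUE → return 1.

-11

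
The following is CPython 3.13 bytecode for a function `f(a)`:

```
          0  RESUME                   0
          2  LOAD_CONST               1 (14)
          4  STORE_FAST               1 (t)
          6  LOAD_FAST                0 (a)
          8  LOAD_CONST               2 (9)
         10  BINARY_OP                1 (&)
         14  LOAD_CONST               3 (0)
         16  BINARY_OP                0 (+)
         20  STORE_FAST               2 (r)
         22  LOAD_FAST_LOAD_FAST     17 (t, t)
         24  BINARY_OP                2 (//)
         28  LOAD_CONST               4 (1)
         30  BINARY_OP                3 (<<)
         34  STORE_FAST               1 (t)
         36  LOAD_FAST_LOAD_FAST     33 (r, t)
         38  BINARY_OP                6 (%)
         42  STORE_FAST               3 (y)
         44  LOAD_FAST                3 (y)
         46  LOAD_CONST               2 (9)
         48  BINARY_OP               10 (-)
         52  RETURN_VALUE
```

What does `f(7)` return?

LOAD_CONST → push 14. Stack: [14]
STORE_FAST t → t=14. Stack: []
LOAD_FAST a → push 7. Stack: [7]
LOAD_CONST → push 9. Stack: [7, 9]
BINARY_OP & → 7 & 9 = 1. Stack: [1]
LOAD_CONST → push 0. Stack: [1, 0]
BINARY_OP + → 1 + 0 = 1. Stack: [1]
STORE_FAST r → r=1. Stack: []
LOAD_FAST_LOAD_FAST t,t → push 14,14. Stack: [14, 14]
BINARY_OP // → 14 // 14 = 1. Stack: [1]
LOAD_CONST → push 1. Stack: [1, 1]
BINARY_OP << → 1 << 1 = 2. Stack: [2]
STORE_FAST t → t=2. Stack: []
LOAD_FAST_LOAD_FAST r,t → push 1,2. Stack: [1, 2]
BINARY_OP % → 1 % 2 = 1. Stack: [1]
STORE_FAST y → y=1. Stack: []
LOAD_FAST y → push 1. Stack: [1]
LOAD_CONST → push 9. Stack: [1, 9]
BINARY_OP - → 1 - 9 = -8. Stack: [-8]
RETURN_VALUE → return -8.

-8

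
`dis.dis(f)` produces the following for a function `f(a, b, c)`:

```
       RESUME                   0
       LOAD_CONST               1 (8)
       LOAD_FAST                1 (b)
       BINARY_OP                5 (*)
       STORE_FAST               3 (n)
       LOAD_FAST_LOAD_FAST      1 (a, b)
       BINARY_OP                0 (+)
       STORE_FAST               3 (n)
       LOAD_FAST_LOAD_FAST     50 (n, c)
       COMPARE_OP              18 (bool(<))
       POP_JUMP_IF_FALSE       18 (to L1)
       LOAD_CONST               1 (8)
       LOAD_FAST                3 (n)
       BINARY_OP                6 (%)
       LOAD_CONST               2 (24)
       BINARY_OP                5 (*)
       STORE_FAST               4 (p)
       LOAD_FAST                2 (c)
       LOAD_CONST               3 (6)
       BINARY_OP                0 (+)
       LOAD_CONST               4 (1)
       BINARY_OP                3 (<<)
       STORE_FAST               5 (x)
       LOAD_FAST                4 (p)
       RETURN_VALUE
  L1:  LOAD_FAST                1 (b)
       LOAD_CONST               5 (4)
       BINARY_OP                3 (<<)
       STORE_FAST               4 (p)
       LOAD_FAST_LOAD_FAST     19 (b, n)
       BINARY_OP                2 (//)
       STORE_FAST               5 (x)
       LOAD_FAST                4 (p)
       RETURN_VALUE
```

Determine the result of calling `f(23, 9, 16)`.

LOAD_CONST → push 8. Stack: [8]
LOAD_FAST b → push 9. Stack: [8, 9]
BINARY_OP * → 8 * 9 = 72. Stack: [72]
STORE_FAST n → n=72. Stack: []
LOAD_FAST_LOAD_FAST a,b → push 23,9. Stack: [23, 9]
BINARY_OP + → 23 + 9 = 32. Stack: [32]
STORE_FAST n → n=32. Stack: []
LOAD_FAST_LOAD_FAST n,c → push 32,16. Stack: [32, 16]
COMPARE_OP bool(<) → 32 vs 16 = False. Stack: [False]
POP_JUMP_IF_FALSE → pop False; jump. Stack: []
LOAD_FAST b → push 9. Stack: [9]
LOAD_CONST → push 4. Stack: [9, 4]
BINARY_OP << → 9 << 4 = 144. Stack: [144]
STORE_FAST p → p=144. Stack: []
LOAD_FAST_LOAD_FAST b,n → push 9,32. Stack: [9, 32]
BINARY_OP // → 9 // 32 = 0. Stack: [0]
STORE_FAST x → x=0. Stack: []
LOAD_FAST p → push 144. Stack: [144]
RETURN_VALUE → return 144.

144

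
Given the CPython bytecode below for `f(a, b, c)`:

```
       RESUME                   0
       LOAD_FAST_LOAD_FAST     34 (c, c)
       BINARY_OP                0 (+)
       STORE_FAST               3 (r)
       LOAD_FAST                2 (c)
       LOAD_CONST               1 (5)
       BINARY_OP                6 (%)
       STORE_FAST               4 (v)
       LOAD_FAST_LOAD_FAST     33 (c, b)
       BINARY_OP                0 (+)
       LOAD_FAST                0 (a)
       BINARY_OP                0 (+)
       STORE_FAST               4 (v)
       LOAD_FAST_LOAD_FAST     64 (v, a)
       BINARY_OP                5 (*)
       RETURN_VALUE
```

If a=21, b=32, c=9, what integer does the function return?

LOAD_FAST_LOAD_FAST c,c → push 9,9. Stack: [9, 9]
BINARY_OP + → 9 + 9 = 18. Stack: [18]
STORE_FAST r → r=18. Stack: []
LOAD_FAST c → push 9. Stack: [9]
LOAD_CONST → push 5. Stack: [9, 5]
BINARY_OP % → 9 % 5 = 4. Stack: [4]
STORE_FAST v → v=4. Stack: []
LOAD_FAST_LOAD_FAST c,b → push 9,32. Stack: [9, 32]
BINARY_OP + → 9 + 32 = 41. Stack: [41]
LOAD_FAST a → push 21. Stack: [41, 21]
BINARY_OP + → 41 + 21 = 62. Stack: [62]
STORE_FAST v → v=62. Stack: []
LOAD_FAST_LOAD_FAST v,a → push 62,21. Stack: [62, 21]
BINARY_OP * → 62 * 21 = 1302. Stack: [1302]
RETURN_VALUE → return 1302.

1302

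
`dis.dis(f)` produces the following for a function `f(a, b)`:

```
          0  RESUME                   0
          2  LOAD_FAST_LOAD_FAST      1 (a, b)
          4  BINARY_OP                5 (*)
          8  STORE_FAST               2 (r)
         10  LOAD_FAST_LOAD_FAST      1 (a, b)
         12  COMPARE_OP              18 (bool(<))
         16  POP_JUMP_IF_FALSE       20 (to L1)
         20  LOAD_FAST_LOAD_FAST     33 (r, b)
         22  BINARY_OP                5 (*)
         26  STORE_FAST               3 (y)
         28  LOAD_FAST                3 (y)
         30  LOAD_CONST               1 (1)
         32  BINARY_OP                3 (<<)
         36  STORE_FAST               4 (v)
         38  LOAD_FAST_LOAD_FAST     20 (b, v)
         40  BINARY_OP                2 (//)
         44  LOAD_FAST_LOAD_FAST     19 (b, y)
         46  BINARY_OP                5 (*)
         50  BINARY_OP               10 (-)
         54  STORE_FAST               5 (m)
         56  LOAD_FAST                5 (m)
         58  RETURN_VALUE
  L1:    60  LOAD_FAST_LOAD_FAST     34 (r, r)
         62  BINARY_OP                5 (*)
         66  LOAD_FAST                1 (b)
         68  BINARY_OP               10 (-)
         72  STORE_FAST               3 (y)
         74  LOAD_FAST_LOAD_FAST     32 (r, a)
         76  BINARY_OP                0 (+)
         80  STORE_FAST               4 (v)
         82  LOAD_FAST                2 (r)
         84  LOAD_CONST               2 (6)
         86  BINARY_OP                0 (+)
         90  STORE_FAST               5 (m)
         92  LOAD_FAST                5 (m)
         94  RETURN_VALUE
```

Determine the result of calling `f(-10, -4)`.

-640

LOAD_FAST_LOAD_FAST a,b → push -10,-4. Stack: [-10, -4]
BINARY_OP * → -10 * -4 = 40. Stack: [40]
STORE_FAST r → r=40. Stack: []
LOAD_FAST_LOAD_FAST a,b → push -10,-4. Stack: [-10, -4]
COMPARE_OP bool(<) → -10 vs -4 = True. Stack: [True]
POP_JUMP_IF_FALSE → pop True; no jump. Stack: []
LOAD_FAST_LOAD_FAST r,b → push 40,-4. Stack: [40, -4]
BINARY_OP * → 40 * -4 = -160. Stack: [-160]
STORE_FAST y → y=-160. Stack: []
LOAD_FAST y → push -160. Stack: [-160]
LOAD_CONST → push 1. Stack: [-160, 1]
BINARY_OP << → -160 << 1 = -320. Stack: [-320]
STORE_FAST v → v=-320. Stack: []
LOAD_FAST_LOAD_FAST b,v → push -4,-320. Stack: [-4, -320]
BINARY_OP // → -4 // -320 = 0. Stack: [0]
LOAD_FAST_LOAD_FAST b,y → push -4,-160. Stack: [0, -4, -160]
BINARY_OP * → -4 * -160 = 640. Stack: [0, 640]
BINARY_OP - → 0 - 640 = -640. Stack: [-640]
STORE_FAST m → m=-640. Stack: []
LOAD_FAST m → push -640. Stack: [-640]
RETURN_VALUE → return -640.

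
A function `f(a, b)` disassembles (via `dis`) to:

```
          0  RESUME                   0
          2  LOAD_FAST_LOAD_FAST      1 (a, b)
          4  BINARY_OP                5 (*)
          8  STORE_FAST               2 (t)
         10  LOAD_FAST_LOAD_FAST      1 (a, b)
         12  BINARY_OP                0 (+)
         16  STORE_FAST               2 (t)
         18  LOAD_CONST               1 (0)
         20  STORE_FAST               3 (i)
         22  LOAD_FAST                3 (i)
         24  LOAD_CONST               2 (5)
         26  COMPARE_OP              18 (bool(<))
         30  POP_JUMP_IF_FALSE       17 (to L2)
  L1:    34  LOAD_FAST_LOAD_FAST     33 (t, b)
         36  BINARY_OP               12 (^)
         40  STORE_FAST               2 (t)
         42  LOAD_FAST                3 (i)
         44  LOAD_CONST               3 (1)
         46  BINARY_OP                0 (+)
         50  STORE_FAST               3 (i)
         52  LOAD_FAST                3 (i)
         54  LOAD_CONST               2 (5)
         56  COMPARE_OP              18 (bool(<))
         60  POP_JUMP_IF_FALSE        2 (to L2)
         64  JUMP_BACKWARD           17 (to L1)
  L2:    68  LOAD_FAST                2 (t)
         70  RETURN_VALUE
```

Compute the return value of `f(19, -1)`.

LOAD_FAST_LOAD_FAST a,b → push 19,-1
BINARY_OP * → 19 * -1 = -19
STORE_FAST t → t=-19
LOAD_FAST_LOAD_FAST a,b → push 19,-1
BINARY_OP + → 19 + -1 = 18
STORE_FAST t → t=18
LOAD_CONST → push 0
STORE_FAST i → i=0
LOAD_FAST i → push 0
LOAD_CONST → push 5
COMPARE_OP bool(<) → 0 vs 5 = True
POP_JUMP_IF_FALSE → pop True; no jump
LOAD_FAST_LOAD_FAST t,b → push 18,-1
BINARY_OP ^ → 18 ^ -1 = -19
STORE_FAST t → t=-19
LOAD_FAST i → push 0
LOAD_CONST → push 1
BINARY_OP + → 0 + 1 = 1
STORE_FAST i → i=1
LOAD_FAST i → push 1
LOAD_CONST → push 5
COMPARE_OP bool(<) → 1 vs 5 = True
POP_JUMP_IF_FALSE → pop True; no jump
LOAD_FAST_LOAD_FAST t,b → push -19,-1
BINARY_OP ^ → -19 ^ -1 = 18
STORE_FAST t → t=18
LOAD_FAST i → push 1
LOAD_CONST → push 1
BINARY_OP + → 1 + 1 = 2
STORE_FAST i → i=2
LOAD_FAST i → push 2
LOAD_CONST → push 5
COMPARE_OP bool(<) → 2 vs 5 = True
POP_JUMP_IF_FALSE → pop True; no jump
LOAD_FAST_LOAD_FAST t,b → push 18,-1
BINARY_OP ^ → 18 ^ -1 = -19
STORE_FAST t → t=-19
LOAD_FAST i → push 2
LOAD_CONST → push 1
BINARY_OP + → 2 + 1 = 3
STORE_FAST i → i=3
LOAD_FAST i → push 3
LOAD_CONST → push 5
COMPARE_OP bool(<) → 3 vs 5 = True
POP_JUMP_IF_FALSE → pop True; no jump
LOAD_FAST_LOAD_FAST t,b → push -19,-1
BINARY_OP ^ → -19 ^ -1 = 18
STORE_FAST t → t=18
LOAD_FAST i → push 3
LOAD_CONST → push 1
BINARY_OP + → 3 + 1 = 4
STORE_FAST i → i=4
LOAD_FAST i → push 4
LOAD_CONST → push 5
COMPARE_OP bool(<) → 4 vs 5 = True
POP_JUMP_IF_FALSE → pop True; no jump
LOAD_FAST_LOAD_FAST t,b → push 18,-1
BINARY_OP ^ → 18 ^ -1 = -19
STORE_FAST t → t=-19
LOAD_FAST i → push 4
LOAD_CONST → push 1
BINARY_OP + → 4 + 1 = 5
STORE_FAST i → i=5
LOAD_FAST i → push 5
LOAD_CONST → push 5
COMPARE_OP bool(<) → 5 vs 5 = False
POP_JUMP_IF_FALSE → pop False; jump
LOAD_FAST t → push -19
RETURN_VALUE → return -19.

-19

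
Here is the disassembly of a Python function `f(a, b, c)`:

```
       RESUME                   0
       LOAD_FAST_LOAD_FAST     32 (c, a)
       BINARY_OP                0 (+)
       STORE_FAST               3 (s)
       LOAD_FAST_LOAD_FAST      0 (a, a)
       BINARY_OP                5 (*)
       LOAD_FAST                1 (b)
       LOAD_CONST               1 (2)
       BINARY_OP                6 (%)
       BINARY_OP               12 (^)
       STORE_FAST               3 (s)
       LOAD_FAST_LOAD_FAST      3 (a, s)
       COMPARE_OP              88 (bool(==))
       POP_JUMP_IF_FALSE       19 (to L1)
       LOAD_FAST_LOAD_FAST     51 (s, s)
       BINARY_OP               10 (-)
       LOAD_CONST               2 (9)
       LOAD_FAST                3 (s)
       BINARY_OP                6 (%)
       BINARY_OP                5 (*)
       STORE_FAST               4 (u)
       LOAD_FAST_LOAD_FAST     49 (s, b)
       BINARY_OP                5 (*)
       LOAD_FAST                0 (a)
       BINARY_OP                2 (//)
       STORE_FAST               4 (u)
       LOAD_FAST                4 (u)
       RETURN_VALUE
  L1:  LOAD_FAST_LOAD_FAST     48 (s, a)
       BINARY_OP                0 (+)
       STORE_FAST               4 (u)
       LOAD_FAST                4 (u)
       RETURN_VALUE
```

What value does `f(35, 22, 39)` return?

LOAD_FAST_LOAD_FAST c,a → push 39,35. Stack: [39, 35]
BINARY_OP + → 39 + 35 = 74. Stack: [74]
STORE_FAST s → s=74. Stack: []
LOAD_FAST_LOAD_FAST a,a → push 35,35. Stack: [35, 35]
BINARY_OP * → 35 * 35 = 1225. Stack: [1225]
LOAD_FAST b → push 22. Stack: [1225, 22]
LOAD_CONST → push 2. Stack: [1225, 22, 2]
BINARY_OP % → 22 % 2 = 0. Stack: [1225, 0]
BINARY_OP ^ → 1225 ^ 0 = 1225. Stack: [1225]
STORE_FAST s → s=1225. Stack: []
LOAD_FAST_LOAD_FAST a,s → push 35,1225. Stack: [35, 1225]
COMPARE_OP bool(==) → 35 vs 1225 = False. Stack: [False]
POP_JUMP_IF_FALSE → pop False; jump. Stack: []
LOAD_FAST_LOAD_FAST s,a → push 1225,35. Stack: [1225, 35]
BINARY_OP + → 1225 + 35 = 1260. Stack: [1260]
STORE_FAST u → u=1260. Stack: []
LOAD_FAST u → push 1260. Stack: [1260]
RETURN_VALUE → return 1260.

1260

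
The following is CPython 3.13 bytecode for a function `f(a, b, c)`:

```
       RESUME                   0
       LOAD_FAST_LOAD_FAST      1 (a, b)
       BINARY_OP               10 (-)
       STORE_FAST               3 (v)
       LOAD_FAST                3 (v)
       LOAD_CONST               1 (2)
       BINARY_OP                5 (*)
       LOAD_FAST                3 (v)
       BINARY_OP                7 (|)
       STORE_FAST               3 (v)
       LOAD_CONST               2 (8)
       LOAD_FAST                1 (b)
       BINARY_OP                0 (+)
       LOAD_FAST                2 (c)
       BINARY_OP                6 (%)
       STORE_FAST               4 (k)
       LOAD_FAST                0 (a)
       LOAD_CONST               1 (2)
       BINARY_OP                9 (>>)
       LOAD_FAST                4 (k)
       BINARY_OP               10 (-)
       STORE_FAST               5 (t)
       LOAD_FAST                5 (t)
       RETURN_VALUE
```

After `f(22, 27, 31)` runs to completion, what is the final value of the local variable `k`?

LOAD_FAST_LOAD_FAST a,b → push 22,27. Stack: [22, 27]
BINARY_OP - → 22 - 27 = -5. Stack: [-5]
STORE_FAST v → v=-5. Stack: []
LOAD_FAST v → push -5. Stack: [-5]
LOAD_CONST → push 2. Stack: [-5, 2]
BINARY_OP * → -5 * 2 = -10. Stack: [-10]
LOAD_FAST v → push -5. Stack: [-10, -5]
BINARY_OP | → -10 | -5 = -1. Stack: [-1]
STORE_FAST v → v=-1. Stack: []
LOAD_CONST → push 8. Stack: [8]
LOAD_FAST b → push 27. Stack: [8, 27]
BINARY_OP + → 8 + 27 = 35. Stack: [35]
LOAD_FAST c → push 31. Stack: [35, 31]
BINARY_OP % → 35 % 31 = 4. Stack: [4]
STORE_FAST k → k=4. Stack: []
LOAD_FAST a → push 22. Stack: [22]
LOAD_CONST → push 2. Stack: [22, 2]
BINARY_OP >> → 22 >> 2 = 5. Stack: [5]
LOAD_FAST k → push 4. Stack: [5, 4]
BINARY_OP - → 5 - 4 = 1. Stack: [1]
STORE_FAST t → t=1. Stack: []
LOAD_FAST t → push 1. Stack: [1]
RETURN_VALUE → return 1.

4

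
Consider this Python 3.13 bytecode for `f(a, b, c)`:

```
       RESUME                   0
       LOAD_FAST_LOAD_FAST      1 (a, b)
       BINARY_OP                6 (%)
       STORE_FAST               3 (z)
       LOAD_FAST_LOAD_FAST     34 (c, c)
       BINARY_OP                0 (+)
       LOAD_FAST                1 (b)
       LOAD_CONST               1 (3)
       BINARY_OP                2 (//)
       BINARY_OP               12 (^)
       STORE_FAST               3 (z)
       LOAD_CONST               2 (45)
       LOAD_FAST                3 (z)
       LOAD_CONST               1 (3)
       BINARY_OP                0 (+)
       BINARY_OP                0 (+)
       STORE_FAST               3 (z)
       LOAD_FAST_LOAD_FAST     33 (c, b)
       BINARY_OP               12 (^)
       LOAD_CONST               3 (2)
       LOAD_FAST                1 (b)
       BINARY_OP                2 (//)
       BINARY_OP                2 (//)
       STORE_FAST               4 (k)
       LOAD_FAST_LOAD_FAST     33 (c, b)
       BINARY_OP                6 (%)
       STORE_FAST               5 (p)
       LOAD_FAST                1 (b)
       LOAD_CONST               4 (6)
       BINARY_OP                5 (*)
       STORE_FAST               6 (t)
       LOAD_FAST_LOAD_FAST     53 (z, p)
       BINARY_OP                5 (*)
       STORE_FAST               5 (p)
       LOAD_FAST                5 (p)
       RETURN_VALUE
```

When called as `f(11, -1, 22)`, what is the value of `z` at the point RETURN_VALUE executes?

LOAD_FAST_LOAD_FAST a,b → push 11,-1. Stack: [11, -1]
BINARY_OP % → 11 % -1 = 0. Stack: [0]
STORE_FAST z → z=0. Stack: []
LOAD_FAST_LOAD_FAST c,c → push 22,22. Stack: [22, 22]
BINARY_OP + → 22 + 22 = 44. Stack: [44]
LOAD_FAST b → push -1. Stack: [44, -1]
LOAD_CONST → push 3. Stack: [44, -1, 3]
BINARY_OP // → -1 // 3 = -1. Stack: [44, -1]
BINARY_OP ^ → 44 ^ -1 = -45. Stack: [-45]
STORE_FAST z → z=-45. Stack: []
LOAD_CONST → push 45. Stack: [45]
LOAD_FAST z → push -45. Stack: [45, -45]
LOAD_CONST → push 3. Stack: [45, -45, 3]
BINARY_OP + → -45 + 3 = -42. Stack: [45, -42]
BINARY_OP + → 45 + -42 = 3. Stack: [3]
STORE_FAST z → z=3. Stack: []
LOAD_FAST_LOAD_FAST c,b → push 22,-1. Stack: [22, -1]
BINARY_OP ^ → 22 ^ -1 = -23. Stack: [-23]
LOAD_CONST → push 2. Stack: [-23, 2]
LOAD_FAST b → push -1. Stack: [-23, 2, -1]
BINARY_OP // → 2 // -1 = -2. Stack: [-23, -2]
BINARY_OP // → -23 // -2 = 11. Stack: [11]
STORE_FAST k → k=11. Stack: []
LOAD_FAST_LOAD_FAST c,b → push 22,-1. Stack: [22, -1]
BINARY_OP % → 22 % -1 = 0. Stack: [0]
STORE_FAST p → p=0. Stack: []
LOAD_FAST b → push -1. Stack: [-1]
LOAD_CONST → push 6. Stack: [-1, 6]
BINARY_OP * → -1 * 6 = -6. Stack: [-6]
STORE_FAST t → t=-6. Stack: []
LOAD_FAST_LOAD_FAST z,p → push 3,0. Stack: [3, 0]
BINARY_OP * → 3 * 0 = 0. Stack: [0]
STORE_FAST p → p=0. Stack: []
LOAD_FAST p → push 0. Stack: [0]
RETURN_VALUE → return 0.

3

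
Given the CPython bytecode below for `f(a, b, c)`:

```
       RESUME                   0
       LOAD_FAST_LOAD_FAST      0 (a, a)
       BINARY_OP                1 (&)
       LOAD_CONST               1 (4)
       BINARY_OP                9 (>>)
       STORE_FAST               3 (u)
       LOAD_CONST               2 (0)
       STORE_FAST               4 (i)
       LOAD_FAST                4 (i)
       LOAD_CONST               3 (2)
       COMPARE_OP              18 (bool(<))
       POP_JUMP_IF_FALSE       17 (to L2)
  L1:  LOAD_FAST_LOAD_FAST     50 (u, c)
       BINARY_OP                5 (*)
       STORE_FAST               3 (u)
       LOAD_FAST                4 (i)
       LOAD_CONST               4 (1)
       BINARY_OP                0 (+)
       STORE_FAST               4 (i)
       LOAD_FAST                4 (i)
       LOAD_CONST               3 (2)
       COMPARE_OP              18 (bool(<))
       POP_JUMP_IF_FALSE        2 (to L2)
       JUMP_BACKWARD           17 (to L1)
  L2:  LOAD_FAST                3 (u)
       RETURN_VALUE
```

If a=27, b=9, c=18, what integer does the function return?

324

LOAD_FAST_LOAD_FAST a,a → push 27,27. Stack: [27, 27]
BINARY_OP & → 27 & 27 = 27. Stack: [27]
LOAD_CONST → push 4. Stack: [27, 4]
BINARY_OP >> → 27 >> 4 = 1. Stack: [1]
STORE_FAST u → u=1. Stack: []
LOAD_CONST → push 0. Stack: [0]
STORE_FAST i → i=0. Stack: []
LOAD_FAST i → push 0. Stack: [0]
LOAD_CONST → push 2. Stack: [0, 2]
COMPARE_OP bool(<) → 0 vs 2 = True. Stack: [True]
POP_JUMP_IF_FALSE → pop True; no jump. Stack: []
LOAD_FAST_LOAD_FAST u,c → push 1,18. Stack: [1, 18]
BINARY_OP * → 1 * 18 = 18. Stack: [18]
STORE_FAST u → u=18. Stack: []
LOAD_FAST i → push 0. Stack: [0]
LOAD_CONST → push 1. Stack: [0, 1]
BINARY_OP + → 0 + 1 = 1. Stack: [1]
STORE_FAST i → i=1. Stack: []
LOAD_FAST i → push 1. Stack: [1]
LOAD_CONST → push 2. Stack: [1, 2]
COMPARE_OP bool(<) → 1 vs 2 = True. Stack: [True]
POP_JUMP_IF_FALSE → pop True; no jump. Stack: []
LOAD_FAST_LOAD_FAST u,c → push 18,18. Stack: [18, 18]
BINARY_OP * → 18 * 18 = 324. Stack: [324]
STORE_FAST u → u=324. Stack: []
LOAD_FAST i → push 1. Stack: [1]
LOAD_CONST → push 1. Stack: [1, 1]
BINARY_OP + → 1 + 1 = 2. Stack: [2]
STORE_FAST i → i=2. Stack: []
LOAD_FAST i → push 2. Stack: [2]
LOAD_CONST → push 2. Stack: [2, 2]
COMPARE_OP bool(<) → 2 vs 2 = False. Stack: [False]
POP_JUMP_IF_FALSE → pop False; jump. Stack: []
LOAD_FAST u → push 324. Stack: [324]
RETURN_VALUE → return 324.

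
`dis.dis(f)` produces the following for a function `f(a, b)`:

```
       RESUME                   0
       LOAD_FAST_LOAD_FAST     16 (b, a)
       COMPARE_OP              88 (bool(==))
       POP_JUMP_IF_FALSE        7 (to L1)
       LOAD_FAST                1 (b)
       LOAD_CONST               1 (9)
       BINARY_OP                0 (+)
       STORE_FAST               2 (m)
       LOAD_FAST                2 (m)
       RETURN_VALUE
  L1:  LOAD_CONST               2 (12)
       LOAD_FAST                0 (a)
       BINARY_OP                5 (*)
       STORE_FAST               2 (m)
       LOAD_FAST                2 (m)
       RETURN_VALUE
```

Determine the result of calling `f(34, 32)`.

LOAD_FAST_LOAD_FAST b,a → push 32,34. Stack: [32, 34]
COMPARE_OP bool(==) → 32 vs 34 = False. Stack: [False]
POP_JUMP_IF_FALSE → pop False; jump. Stack: []
LOAD_CONST → push 12. Stack: [12]
LOAD_FAST a → push 34. Stack: [12, 34]
BINARY_OP * → 12 * 34 = 408. Stack: [408]
STORE_FAST m → m=408. Stack: []
LOAD_FAST m → push 408. Stack: [408]
RETURN_VALUE → return 408.

408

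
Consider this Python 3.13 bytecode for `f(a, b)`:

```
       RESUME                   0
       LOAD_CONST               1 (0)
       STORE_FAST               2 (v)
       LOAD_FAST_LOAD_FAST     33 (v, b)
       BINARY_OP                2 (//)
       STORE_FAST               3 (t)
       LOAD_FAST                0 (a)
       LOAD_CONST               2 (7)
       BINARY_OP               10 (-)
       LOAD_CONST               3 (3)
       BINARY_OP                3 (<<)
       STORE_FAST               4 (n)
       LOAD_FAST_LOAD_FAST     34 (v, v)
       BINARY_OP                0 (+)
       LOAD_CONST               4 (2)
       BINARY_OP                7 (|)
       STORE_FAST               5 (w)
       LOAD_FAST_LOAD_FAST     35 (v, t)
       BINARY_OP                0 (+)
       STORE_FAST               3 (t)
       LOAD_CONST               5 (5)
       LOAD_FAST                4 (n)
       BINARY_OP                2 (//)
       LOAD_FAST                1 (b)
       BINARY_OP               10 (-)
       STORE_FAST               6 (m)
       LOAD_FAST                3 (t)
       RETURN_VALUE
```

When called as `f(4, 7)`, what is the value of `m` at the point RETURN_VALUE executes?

LOAD_CONST → push 0. Stack: [0]
STORE_FAST v → v=0. Stack: []
LOAD_FAST_LOAD_FAST v,b → push 0,7. Stack: [0, 7]
BINARY_OP // → 0 // 7 = 0. Stack: [0]
STORE_FAST t → t=0. Stack: []
LOAD_FAST a → push 4. Stack: [4]
LOAD_CONST → push 7. Stack: [4, 7]
BINARY_OP - → 4 - 7 = -3. Stack: [-3]
LOAD_CONST → push 3. Stack: [-3, 3]
BINARY_OP << → -3 << 3 = -24. Stack: [-24]
STORE_FAST n → n=-24. Stack: []
LOAD_FAST_LOAD_FAST v,v → push 0,0. Stack: [0, 0]
BINARY_OP + → 0 + 0 = 0. Stack: [0]
LOAD_CONST → push 2. Stack: [0, 2]
BINARY_OP | → 0 | 2 = 2. Stack: [2]
STORE_FAST w → w=2. Stack: []
LOAD_FAST_LOAD_FAST v,t → push 0,0. Stack: [0, 0]
BINARY_OP + → 0 + 0 = 0. Stack: [0]
STORE_FAST t → t=0. Stack: []
LOAD_CONST → push 5. Stack: [5]
LOAD_FAST n → push -24. Stack: [5, -24]
BINARY_OP // → 5 // -24 = -1. Stack: [-1]
LOAD_FAST b → push 7. Stack: [-1, 7]
BINARY_OP - → -1 - 7 = -8. Stack: [-8]
STORE_FAST m → m=-8. Stack: []
LOAD_FAST t → push 0. Stack: [0]
RETURN_VALUE → return 0.

-8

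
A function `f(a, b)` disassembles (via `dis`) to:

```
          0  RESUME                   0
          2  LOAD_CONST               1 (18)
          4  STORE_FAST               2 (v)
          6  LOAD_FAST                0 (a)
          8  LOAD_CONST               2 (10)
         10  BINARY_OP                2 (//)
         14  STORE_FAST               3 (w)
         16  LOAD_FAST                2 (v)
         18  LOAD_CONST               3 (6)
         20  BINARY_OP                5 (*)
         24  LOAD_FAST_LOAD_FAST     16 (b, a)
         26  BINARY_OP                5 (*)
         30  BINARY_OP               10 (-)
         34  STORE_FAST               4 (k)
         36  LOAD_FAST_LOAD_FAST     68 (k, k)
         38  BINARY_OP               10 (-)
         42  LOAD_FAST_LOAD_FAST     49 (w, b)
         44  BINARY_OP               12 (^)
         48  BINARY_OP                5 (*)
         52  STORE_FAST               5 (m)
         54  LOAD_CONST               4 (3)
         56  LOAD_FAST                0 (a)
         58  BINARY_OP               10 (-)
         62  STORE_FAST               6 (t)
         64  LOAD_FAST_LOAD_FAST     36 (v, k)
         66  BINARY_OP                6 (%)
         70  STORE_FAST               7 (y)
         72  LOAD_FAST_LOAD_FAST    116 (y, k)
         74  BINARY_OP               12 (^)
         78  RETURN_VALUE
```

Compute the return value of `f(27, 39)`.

LOAD_CONST → push 18. Stack: [18]
STORE_FAST v → v=18. Stack: []
LOAD_FAST a → push 27. Stack: [27]
LOAD_CONST → push 10. Stack: [27, 10]
BINARY_OP // → 27 // 10 = 2. Stack: [2]
STORE_FAST w → w=2. Stack: []
LOAD_FAST v → push 18. Stack: [18]
LOAD_CONST → push 6. Stack: [18, 6]
BINARY_OP * → 18 * 6 = 108. Stack: [108]
LOAD_FAST_LOAD_FAST b,a → push 39,27. Stack: [108, 39, 27]
BINARY_OP * → 39 * 27 = 1053. Stack: [108, 1053]
BINARY_OP - → 108 - 1053 = -945. Stack: [-945]
STORE_FAST k → k=-945. Stack: []
LOAD_FAST_LOAD_FAST k,k → push -945,-945. Stack: [-945, -945]
BINARY_OP - → -945 - -945 = 0. Stack: [0]
LOAD_FAST_LOAD_FAST w,b → push 2,39. Stack: [0, 2, 39]
BINARY_OP ^ → 2 ^ 39 = 37. Stack: [0, 37]
BINARY_OP * → 0 * 37 = 0. Stack: [0]
STORE_FAST m → m=0. Stack: []
LOAD_CONST → push 3. Stack: [3]
LOAD_FAST a → push 27. Stack: [3, 27]
BINARY_OP - → 3 - 27 = -24. Stack: [-24]
STORE_FAST t → t=-24. Stack: []
LOAD_FAST_LOAD_FAST v,k → push 18,-945. Stack: [18, -945]
BINARY_OP % → 18 % -945 = -927. Stack: [-927]
STORE_FAST y → y=-927. Stack: []
LOAD_FAST_LOAD_FAST y,k → push -927,-945. Stack: [-927, -945]
BINARY_OP ^ → -927 ^ -945 = 46. Stack: [46]
RETURN_VALUE → return 46.

46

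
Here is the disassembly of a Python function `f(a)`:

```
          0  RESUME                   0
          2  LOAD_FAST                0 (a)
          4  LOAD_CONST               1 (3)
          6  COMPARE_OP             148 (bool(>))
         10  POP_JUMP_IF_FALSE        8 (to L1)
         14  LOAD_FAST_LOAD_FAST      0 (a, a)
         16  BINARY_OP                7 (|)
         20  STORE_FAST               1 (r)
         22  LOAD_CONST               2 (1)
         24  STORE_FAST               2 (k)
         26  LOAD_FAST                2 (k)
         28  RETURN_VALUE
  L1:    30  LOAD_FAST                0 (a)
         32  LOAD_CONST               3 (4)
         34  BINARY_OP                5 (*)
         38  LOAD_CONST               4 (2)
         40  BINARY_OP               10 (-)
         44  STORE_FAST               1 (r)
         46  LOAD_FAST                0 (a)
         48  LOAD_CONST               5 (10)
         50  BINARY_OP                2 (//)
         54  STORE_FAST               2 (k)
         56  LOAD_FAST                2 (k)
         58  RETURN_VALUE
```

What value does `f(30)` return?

LOAD_FAST a → push 30. Stack: [30]
LOAD_CONST → push 3. Stack: [30, 3]
COMPARE_OP bool(>) → 30 vs 3 = True. Stack: [True]
POP_JUMP_IF_FALSE → pop True; no jump. Stack: []
LOAD_FAST_LOAD_FAST a,a → push 30,30. Stack: [30, 30]
BINARY_OP | → 30 | 30 = 30. Stack: [30]
STORE_FAST r → r=30. Stack: []
LOAD_CONST → push 1. Stack: [1]
STORE_FAST k → k=1. Stack: []
LOAD_FAST k → push 1. Stack: [1]
RETURN_VALUE → return 1.

1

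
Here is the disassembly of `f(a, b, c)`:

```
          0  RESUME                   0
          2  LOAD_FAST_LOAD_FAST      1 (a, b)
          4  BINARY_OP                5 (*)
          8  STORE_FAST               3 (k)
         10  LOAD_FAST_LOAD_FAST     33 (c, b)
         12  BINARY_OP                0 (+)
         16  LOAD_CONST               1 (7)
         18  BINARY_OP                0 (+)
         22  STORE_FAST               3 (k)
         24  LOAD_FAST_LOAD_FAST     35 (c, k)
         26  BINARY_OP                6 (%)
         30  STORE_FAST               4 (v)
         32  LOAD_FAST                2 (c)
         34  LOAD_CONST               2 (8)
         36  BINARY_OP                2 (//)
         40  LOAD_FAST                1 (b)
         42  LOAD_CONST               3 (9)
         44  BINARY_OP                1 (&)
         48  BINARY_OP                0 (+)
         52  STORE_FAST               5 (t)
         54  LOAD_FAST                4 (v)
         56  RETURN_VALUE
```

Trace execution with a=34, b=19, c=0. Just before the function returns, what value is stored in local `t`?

LOAD_FAST_LOAD_FAST a,b → push 34,19. Stack: [34, 19]
BINARY_OP * → 34 * 19 = 646. Stack: [646]
STORE_FAST k → k=646. Stack: []
LOAD_FAST_LOAD_FAST c,b → push 0,19. Stack: [0, 19]
BINARY_OP + → 0 + 19 = 19. Stack: [19]
LOAD_CONST → push 7. Stack: [19, 7]
BINARY_OP + → 19 + 7 = 26. Stack: [26]
STORE_FAST k → k=26. Stack: []
LOAD_FAST_LOAD_FAST c,k → push 0,26. Stack: [0, 26]
BINARY_OP % → 0 % 26 = 0. Stack: [0]
STORE_FAST v → v=0. Stack: []
LOAD_FAST c → push 0. Stack: [0]
LOAD_CONST → push 8. Stack: [0, 8]
BINARY_OP // → 0 // 8 = 0. Stack: [0]
LOAD_FAST b → push 19. Stack: [0, 19]
LOAD_CONST → push 9. Stack: [0, 19, 9]
BINARY_OP & → 19 & 9 = 1. Stack: [0, 1]
BINARY_OP + → 0 + 1 = 1. Stack: [1]
STORE_FAST t → t=1. Stack: []
LOAD_FAST v → push 0. Stack: [0]
RETURN_VALUE → return 0.

1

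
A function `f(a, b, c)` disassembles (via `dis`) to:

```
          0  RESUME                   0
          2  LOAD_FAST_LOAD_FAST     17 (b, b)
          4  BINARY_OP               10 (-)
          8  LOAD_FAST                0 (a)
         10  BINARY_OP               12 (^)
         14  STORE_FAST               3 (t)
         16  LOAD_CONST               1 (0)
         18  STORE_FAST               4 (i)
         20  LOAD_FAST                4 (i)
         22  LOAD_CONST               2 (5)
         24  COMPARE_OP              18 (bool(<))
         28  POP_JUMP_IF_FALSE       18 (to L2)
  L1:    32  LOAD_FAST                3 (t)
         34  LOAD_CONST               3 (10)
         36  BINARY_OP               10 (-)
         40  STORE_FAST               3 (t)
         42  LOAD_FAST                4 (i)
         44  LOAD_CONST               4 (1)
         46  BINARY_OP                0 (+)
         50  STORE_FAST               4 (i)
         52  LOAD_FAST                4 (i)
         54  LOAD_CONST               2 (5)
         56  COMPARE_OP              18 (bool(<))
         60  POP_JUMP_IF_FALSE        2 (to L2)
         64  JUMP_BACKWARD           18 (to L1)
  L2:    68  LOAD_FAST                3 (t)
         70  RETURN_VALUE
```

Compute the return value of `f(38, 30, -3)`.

-12

LOAD_FAST_LOAD_FAST b,b → push 30,30
BINARY_OP - → 30 - 30 = 0
LOAD_FAST a → push 38
BINARY_OP ^ → 0 ^ 38 = 38
STORE_FAST t → t=38
LOAD_CONST → push 0
STORE_FAST i → i=0
LOAD_FAST i → push 0
LOAD_CONST → push 5
COMPARE_OP bool(<) → 0 vs 5 = True
POP_JUMP_IF_FALSE → pop True; no jump
LOAD_FAST t → push 38
LOAD_CONST → push 10
BINARY_OP - → 38 - 10 = 28
STORE_FAST t → t=28
LOAD_FAST i → push 0
LOAD_CONST → push 1
BINARY_OP + → 0 + 1 = 1
STORE_FAST i → i=1
LOAD_FAST i → push 1
LOAD_CONST → push 5
COMPARE_OP bool(<) → 1 vs 5 = True
POP_JUMP_IF_FALSE → pop True; no jump
LOAD_FAST t → push 28
LOAD_CONST → push 10
BINARY_OP - → 28 - 10 = 18
STORE_FAST t → t=18
LOAD_FAST i → push 1
LOAD_CONST → push 1
BINARY_OP + → 1 + 1 = 2
STORE_FAST i → i=2
LOAD_FAST i → push 2
LOAD_CONST → push 5
COMPARE_OP bool(<) → 2 vs 5 = True
POP_JUMP_IF_FALSE → pop True; no jump
LOAD_FAST t → push 18
LOAD_CONST → push 10
BINARY_OP - → 18 - 10 = 8
STORE_FAST t → t=8
LOAD_FAST i → push 2
LOAD_CONST → push 1
BINARY_OP + → 2 + 1 = 3
STORE_FAST i → i=3
LOAD_FAST i → push 3
LOAD_CONST → push 5
COMPARE_OP bool(<) → 3 vs 5 = True
POP_JUMP_IF_FALSE → pop True; no jump
LOAD_FAST t → push 8
LOAD_CONST → push 10
BINARY_OP - → 8 - 10 = -2
STORE_FAST t → t=-2
LOAD_FAST i → push 3
LOAD_CONST → push 1
BINARY_OP + → 3 + 1 = 4
STORE_FAST i → i=4
LOAD_FAST i → push 4
LOAD_CONST → push 5
COMPARE_OP bool(<) → 4 vs 5 = True
POP_JUMP_IF_FALSE → pop True; no jump
LOAD_FAST t → push -2
LOAD_CONST → push 10
BINARY_OP - → -2 - 10 = -12
STORE_FAST t → t=-12
LOAD_FAST i → push 4
LOAD_CONST → push 1
BINARY_OP + → 4 + 1 = 5
STORE_FAST i → i=5
LOAD_FAST i → push 5
LOAD_CONST → push 5
COMPARE_OP bool(<) → 5 vs 5 = False
POP_JUMP_IF_FALSE → pop False; jump
LOAD_FAST t → push -12
RETURN_VALUE → return -12.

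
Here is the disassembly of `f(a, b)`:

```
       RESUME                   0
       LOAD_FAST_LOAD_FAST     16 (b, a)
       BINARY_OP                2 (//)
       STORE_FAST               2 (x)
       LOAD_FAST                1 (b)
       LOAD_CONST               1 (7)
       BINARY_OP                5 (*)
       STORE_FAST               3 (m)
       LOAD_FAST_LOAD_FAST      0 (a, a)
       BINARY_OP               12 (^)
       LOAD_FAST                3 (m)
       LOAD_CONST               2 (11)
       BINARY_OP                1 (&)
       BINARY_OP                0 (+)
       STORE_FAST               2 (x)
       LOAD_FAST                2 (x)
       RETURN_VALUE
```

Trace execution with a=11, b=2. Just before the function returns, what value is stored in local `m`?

LOAD_FAST_LOAD_FAST b,a → push 2,11. Stack: [2, 11]
BINARY_OP // → 2 // 11 = 0. Stack: [0]
STORE_FAST x → x=0. Stack: []
LOAD_FAST b → push 2. Stack: [2]
LOAD_CONST → push 7. Stack: [2, 7]
BINARY_OP * → 2 * 7 = 14. Stack: [14]
STORE_FAST m → m=14. Stack: []
LOAD_FAST_LOAD_FAST a,a → push 11,11. Stack: [11, 11]
BINARY_OP ^ → 11 ^ 11 = 0. Stack: [0]
LOAD_FAST m → push 14. Stack: [0, 14]
LOAD_CONST → push 11. Stack: [0, 14, 11]
BINARY_OP & → 14 & 11 = 10. Stack: [0, 10]
BINARY_OP + → 0 + 10 = 10. Stack: [10]
STORE_FAST x → x=10. Stack: []
LOAD_FAST x → push 10. Stack: [10]
RETURN_VALUE → return 10.

14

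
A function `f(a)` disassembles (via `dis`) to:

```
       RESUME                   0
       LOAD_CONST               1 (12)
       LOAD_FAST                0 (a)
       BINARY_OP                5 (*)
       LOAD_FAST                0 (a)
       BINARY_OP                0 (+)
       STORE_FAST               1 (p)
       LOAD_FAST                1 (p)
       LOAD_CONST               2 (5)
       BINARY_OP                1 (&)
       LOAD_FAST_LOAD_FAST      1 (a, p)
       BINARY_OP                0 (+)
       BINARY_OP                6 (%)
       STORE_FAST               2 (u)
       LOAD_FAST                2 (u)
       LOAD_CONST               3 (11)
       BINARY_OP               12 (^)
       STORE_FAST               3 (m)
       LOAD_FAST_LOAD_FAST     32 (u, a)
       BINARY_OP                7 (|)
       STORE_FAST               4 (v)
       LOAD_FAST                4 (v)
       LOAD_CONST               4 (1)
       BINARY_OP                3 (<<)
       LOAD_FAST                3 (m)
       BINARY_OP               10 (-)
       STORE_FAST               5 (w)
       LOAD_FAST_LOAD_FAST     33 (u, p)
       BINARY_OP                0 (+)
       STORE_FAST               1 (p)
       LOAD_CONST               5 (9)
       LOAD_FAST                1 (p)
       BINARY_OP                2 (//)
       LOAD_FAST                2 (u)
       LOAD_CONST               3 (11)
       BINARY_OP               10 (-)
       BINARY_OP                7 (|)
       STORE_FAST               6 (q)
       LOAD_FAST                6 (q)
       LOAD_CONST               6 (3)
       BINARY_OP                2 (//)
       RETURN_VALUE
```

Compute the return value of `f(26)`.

-4

LOAD_CONST → push 12. Stack: [12]
LOAD_FAST a → push 26. Stack: [12, 26]
BINARY_OP * → 12 * 26 = 312. Stack: [312]
LOAD_FAST a → push 26. Stack: [312, 26]
BINARY_OP + → 312 + 26 = 338. Stack: [338]
STORE_FAST p → p=338. Stack: []
LOAD_FAST p → push 338. Stack: [338]
LOAD_CONST → push 5. Stack: [338, 5]
BINARY_OP & → 338 & 5 = 0. Stack: [0]
LOAD_FAST_LOAD_FAST a,p → push 26,338. Stack: [0, 26, 338]
BINARY_OP + → 26 + 338 = 364. Stack: [0, 364]
BINARY_OP % → 0 % 364 = 0. Stack: [0]
STORE_FAST u → u=0. Stack: []
LOAD_FAST u → push 0. Stack: [0]
LOAD_CONST → push 11. Stack: [0, 11]
BINARY_OP ^ → 0 ^ 11 = 11. Stack: [11]
STORE_FAST m → m=11. Stack: []
LOAD_FAST_LOAD_FAST u,a → push 0,26. Stack: [0, 26]
BINARY_OP | → 0 | 26 = 26. Stack: [26]
STORE_FAST v → v=26. Stack: []
LOAD_FAST v → push 26. Stack: [26]
LOAD_CONST → push 1. Stack: [26, 1]
BINARY_OP << → 26 << 1 = 52. Stack: [52]
LOAD_FAST m → push 11. Stack: [52, 11]
BINARY_OP - → 52 - 11 = 41. Stack: [41]
STORE_FAST w → w=41. Stack: []
LOAD_FAST_LOAD_FAST u,p → push 0,338. Stack: [0, 338]
BINARY_OP + → 0 + 338 = 338. Stack: [338]
STORE_FAST p → p=338. Stack: []
LOAD_CONST → push 9. Stack: [9]
LOAD_FAST p → push 338. Stack: [9, 338]
BINARY_OP // → 9 // 338 = 0. Stack: [0]
LOAD_FAST u → push 0. Stack: [0, 0]
LOAD_CONST → push 11. Stack: [0, 0, 11]
BINARY_OP - → 0 - 11 = -11. Stack: [0, -11]
BINARY_OP | → 0 | -11 = -11. Stack: [-11]
STORE_FAST q → q=-11. Stack: []
LOAD_FAST q → push -11. Stack: [-11]
LOAD_CONST → push 3. Stack: [-11, 3]
BINARY_OP // → -11 // 3 = -4. Stack: [-4]
RETURN_VALUE → return -4.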